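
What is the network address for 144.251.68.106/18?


IP:   10010000.11111011.01000100.01101010
Mask: 11111111.11111111.11000000.00000000
AND operation:
Net:  10010000.11111011.01000000.00000000
Network: 144.251.64.0/18


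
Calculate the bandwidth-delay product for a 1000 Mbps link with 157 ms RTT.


BDP = bandwidth * RTT
= 1000 Mbps * 157 ms
= 1000 * 1e6 * 157 / 1000 bits
= 157000000 bits
= 19625000 bytes
= 19165.0391 KB
BDP = 157000000 bits (19625000 bytes)


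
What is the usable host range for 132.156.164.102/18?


Network: 132.156.128.0
Broadcast: 132.156.191.255
First usable = network + 1
Last usable = broadcast - 1
Range: 132.156.128.1 to 132.156.191.254


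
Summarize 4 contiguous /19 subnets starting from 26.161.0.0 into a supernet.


Original prefix: /19
Number of subnets: 4 = 2^2
New prefix = 19 - 2 = 17
Supernet: 26.161.0.0/17


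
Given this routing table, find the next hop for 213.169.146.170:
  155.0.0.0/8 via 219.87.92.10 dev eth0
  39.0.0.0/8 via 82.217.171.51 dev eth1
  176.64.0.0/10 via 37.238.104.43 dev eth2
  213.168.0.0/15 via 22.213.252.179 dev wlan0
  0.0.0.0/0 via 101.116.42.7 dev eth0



Longest prefix match for 213.169.146.170:
  /8 155.0.0.0: no
  /8 39.0.0.0: no
  /10 176.64.0.0: no
  /15 213.168.0.0: MATCH
  /0 0.0.0.0: MATCH
Selected: next-hop 22.213.252.179 via wlan0 (matched /15)


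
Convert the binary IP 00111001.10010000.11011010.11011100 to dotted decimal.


00111001 = 57
10010000 = 144
11011010 = 218
11011100 = 220
IP: 57.144.218.220


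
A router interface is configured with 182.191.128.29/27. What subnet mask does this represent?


/27 means 27 network bits, 5 host bits
Binary: 11111111111111111111111111100000
Mask: 255.255.255.224


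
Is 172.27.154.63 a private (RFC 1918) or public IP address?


RFC 1918 private ranges:
  10.0.0.0/8 (10.0.0.0 - 10.255.255.255)
  172.16.0.0/12 (172.16.0.0 - 172.31.255.255)
  192.168.0.0/16 (192.168.0.0 - 192.168.255.255)
Private (in 172.16.0.0/12)


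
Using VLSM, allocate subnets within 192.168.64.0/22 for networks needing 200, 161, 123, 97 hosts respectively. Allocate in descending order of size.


200 hosts -> /24 (254 usable): 192.168.64.0/24
161 hosts -> /24 (254 usable): 192.168.65.0/24
123 hosts -> /25 (126 usable): 192.168.66.0/25
97 hosts -> /25 (126 usable): 192.168.66.128/25
Allocation: 192.168.64.0/24 (200 hosts, 254 usable); 192.168.65.0/24 (161 hosts, 254 usable); 192.168.66.0/25 (123 hosts, 126 usable); 192.168.66.128/25 (97 hosts, 126 usable)


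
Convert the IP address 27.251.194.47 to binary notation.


27 = 00011011
251 = 11111011
194 = 11000010
47 = 00101111
Binary: 00011011.11111011.11000010.00101111


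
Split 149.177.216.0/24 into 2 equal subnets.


New prefix = 24 + 1 = 25
Each subnet has 128 addresses
  149.177.216.0/25
  149.177.216.128/25
Subnets: 149.177.216.0/25, 149.177.216.128/25


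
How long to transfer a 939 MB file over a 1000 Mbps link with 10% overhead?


Effective throughput = 1000 * (1 - 10/100) = 900 Mbps
File size in Mb = 939 * 8 = 7512 Mb
Time = 7512 / 900
Time = 8.3467 seconds


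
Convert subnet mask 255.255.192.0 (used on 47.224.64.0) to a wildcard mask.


Subnet mask: 255.255.192.0
Wildcard = 255.255.255.255 - subnet mask
255 - 255 = 0
255 - 255 = 0
255 - 192 = 63
255 - 0 = 255
Wildcard: 0.0.63.255


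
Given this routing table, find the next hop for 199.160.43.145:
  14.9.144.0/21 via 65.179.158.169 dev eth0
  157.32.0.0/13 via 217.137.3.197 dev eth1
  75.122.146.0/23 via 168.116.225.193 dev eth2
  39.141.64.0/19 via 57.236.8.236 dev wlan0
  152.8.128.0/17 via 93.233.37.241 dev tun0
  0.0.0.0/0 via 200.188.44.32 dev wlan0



Longest prefix match for 199.160.43.145:
  /21 14.9.144.0: no
  /13 157.32.0.0: no
  /23 75.122.146.0: no
  /19 39.141.64.0: no
  /17 152.8.128.0: no
  /0 0.0.0.0: MATCH
Selected: next-hop 200.188.44.32 via wlan0 (matched /0)


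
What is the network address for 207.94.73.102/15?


IP:   11001111.01011110.01001001.01100110
Mask: 11111111.11111110.00000000.00000000
AND operation:
Net:  11001111.01011110.00000000.00000000
Network: 207.94.0.0/15


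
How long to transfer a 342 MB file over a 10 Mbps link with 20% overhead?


Effective throughput = 10 * (1 - 20/100) = 8 Mbps
File size in Mb = 342 * 8 = 2736 Mb
Time = 2736 / 8
Time = 342 seconds


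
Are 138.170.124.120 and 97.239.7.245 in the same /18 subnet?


Mask: 255.255.192.0
138.170.124.120 AND mask = 138.170.64.0
97.239.7.245 AND mask = 97.239.0.0
No, different subnets (138.170.64.0 vs 97.239.0.0)


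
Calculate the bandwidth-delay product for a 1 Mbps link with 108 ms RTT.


BDP = bandwidth * RTT
= 1 Mbps * 108 ms
= 1 * 1e6 * 108 / 1000 bits
= 108000 bits
= 13500 bytes
= 13.1836 KB
BDP = 108000 bits (13500 bytes)


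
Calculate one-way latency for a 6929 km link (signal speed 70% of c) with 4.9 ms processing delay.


Speed = 0.7 * 3e5 km/s = 210000 km/s
Propagation delay = 6929 / 210000 = 0.033 s = 32.9952 ms
Processing delay = 4.9 ms
Total one-way latency = 37.8952 ms


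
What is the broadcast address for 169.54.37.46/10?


Network: 169.0.0.0/10
Host bits = 22
Set all host bits to 1:
Broadcast: 169.63.255.255


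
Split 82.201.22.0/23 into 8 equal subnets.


New prefix = 23 + 3 = 26
Each subnet has 64 addresses
  82.201.22.0/26
  82.201.22.64/26
  82.201.22.128/26
  82.201.22.192/26
  82.201.23.0/26
  82.201.23.64/26
  82.201.23.128/26
  82.201.23.192/26
Subnets: 82.201.22.0/26, 82.201.22.64/26, 82.201.22.128/26, 82.201.22.192/26, 82.201.23.0/26, 82.201.23.64/26, 82.201.23.128/26, 82.201.23.192/26


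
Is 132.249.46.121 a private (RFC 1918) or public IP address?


RFC 1918 private ranges:
  10.0.0.0/8 (10.0.0.0 - 10.255.255.255)
  172.16.0.0/12 (172.16.0.0 - 172.31.255.255)
  192.168.0.0/16 (192.168.0.0 - 192.168.255.255)
Public (not in any RFC 1918 range)


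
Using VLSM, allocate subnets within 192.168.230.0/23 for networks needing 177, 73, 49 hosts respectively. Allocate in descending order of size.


177 hosts -> /24 (254 usable): 192.168.230.0/24
73 hosts -> /25 (126 usable): 192.168.231.0/25
49 hosts -> /26 (62 usable): 192.168.231.128/26
Allocation: 192.168.230.0/24 (177 hosts, 254 usable); 192.168.231.0/25 (73 hosts, 126 usable); 192.168.231.128/26 (49 hosts, 62 usable)


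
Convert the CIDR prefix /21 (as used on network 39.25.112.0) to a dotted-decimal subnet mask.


/21 means 21 network bits, 11 host bits
Binary: 11111111111111111111100000000000
Mask: 255.255.248.0


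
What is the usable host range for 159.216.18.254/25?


Network: 159.216.18.128
Broadcast: 159.216.18.255
First usable = network + 1
Last usable = broadcast - 1
Range: 159.216.18.129 to 159.216.18.254


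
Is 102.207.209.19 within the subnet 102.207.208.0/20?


Subnet network: 102.207.208.0
Test IP AND mask: 102.207.208.0
Yes, 102.207.209.19 is in 102.207.208.0/20


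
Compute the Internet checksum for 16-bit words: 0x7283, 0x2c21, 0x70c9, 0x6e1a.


Sum all words (with carry folding):
+ 0x7283 = 0x7283
+ 0x2c21 = 0x9ea4
+ 0x70c9 = 0x0f6e
+ 0x6e1a = 0x7d88
One's complement: ~0x7d88
Checksum = 0x8277


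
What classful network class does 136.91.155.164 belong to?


First octet: 136
Binary: 10001000
10xxxxxx -> Class B (128-191)
Class B, default mask 255.255.0.0 (/16)


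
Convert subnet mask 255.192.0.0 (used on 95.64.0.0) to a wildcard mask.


Subnet mask: 255.192.0.0
Wildcard = 255.255.255.255 - subnet mask
255 - 255 = 0
255 - 192 = 63
255 - 0 = 255
255 - 0 = 255
Wildcard: 0.63.255.255


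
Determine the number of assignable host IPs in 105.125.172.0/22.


Host bits = 32 - 22 = 10
Total addresses = 2^10 = 1024
Usable = total - 2 (network and broadcast)
Usable hosts: 1022


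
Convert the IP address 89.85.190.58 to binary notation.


89 = 01011001
85 = 01010101
190 = 10111110
58 = 00111010
Binary: 01011001.01010101.10111110.00111010


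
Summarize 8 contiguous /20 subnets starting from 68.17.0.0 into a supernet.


Original prefix: /20
Number of subnets: 8 = 2^3
New prefix = 20 - 3 = 17
Supernet: 68.17.0.0/17


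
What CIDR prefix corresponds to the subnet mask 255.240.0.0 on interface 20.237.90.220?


Binary: 11111111.11110000.00000000.00000000
Count leading 1s
Prefix: /12


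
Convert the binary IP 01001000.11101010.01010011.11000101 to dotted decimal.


01001000 = 72
11101010 = 234
01010011 = 83
11000101 = 197
IP: 72.234.83.197


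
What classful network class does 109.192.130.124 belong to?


First octet: 109
Binary: 01101101
0xxxxxxx -> Class A (1-126)
Class A, default mask 255.0.0.0 (/8)


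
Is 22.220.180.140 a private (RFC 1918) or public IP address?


RFC 1918 private ranges:
  10.0.0.0/8 (10.0.0.0 - 10.255.255.255)
  172.16.0.0/12 (172.16.0.0 - 172.31.255.255)
  192.168.0.0/16 (192.168.0.0 - 192.168.255.255)
Public (not in any RFC 1918 range)


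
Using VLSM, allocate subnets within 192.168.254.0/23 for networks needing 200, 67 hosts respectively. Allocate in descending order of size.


200 hosts -> /24 (254 usable): 192.168.254.0/24
67 hosts -> /25 (126 usable): 192.168.255.0/25
Allocation: 192.168.254.0/24 (200 hosts, 254 usable); 192.168.255.0/25 (67 hosts, 126 usable)


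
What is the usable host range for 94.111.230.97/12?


Network: 94.96.0.0
Broadcast: 94.111.255.255
First usable = network + 1
Last usable = broadcast - 1
Range: 94.96.0.1 to 94.111.255.254


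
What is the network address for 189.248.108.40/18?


IP:   10111101.11111000.01101100.00101000
Mask: 11111111.11111111.11000000.00000000
AND operation:
Net:  10111101.11111000.01000000.00000000
Network: 189.248.64.0/18


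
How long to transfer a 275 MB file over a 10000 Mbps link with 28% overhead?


Effective throughput = 10000 * (1 - 28/100) = 7200 Mbps
File size in Mb = 275 * 8 = 2200 Mb
Time = 2200 / 7200
Time = 0.3056 seconds


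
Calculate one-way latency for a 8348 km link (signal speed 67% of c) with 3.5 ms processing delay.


Speed = 0.67 * 3e5 km/s = 201000 km/s
Propagation delay = 8348 / 201000 = 0.0415 s = 41.5323 ms
Processing delay = 3.5 ms
Total one-way latency = 45.0323 ms


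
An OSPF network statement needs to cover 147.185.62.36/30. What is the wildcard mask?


Subnet mask: 255.255.255.252
Wildcard = 255.255.255.255 - subnet mask
255 - 255 = 0
255 - 255 = 0
255 - 255 = 0
255 - 252 = 3
Wildcard: 0.0.0.3


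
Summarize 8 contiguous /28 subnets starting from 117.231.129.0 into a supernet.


Original prefix: /28
Number of subnets: 8 = 2^3
New prefix = 28 - 3 = 25
Supernet: 117.231.129.0/25


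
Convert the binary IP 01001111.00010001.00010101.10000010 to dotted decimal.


01001111 = 79
00010001 = 17
00010101 = 21
10000010 = 130
IP: 79.17.21.130


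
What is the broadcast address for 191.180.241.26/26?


Network: 191.180.241.0/26
Host bits = 6
Set all host bits to 1:
Broadcast: 191.180.241.63


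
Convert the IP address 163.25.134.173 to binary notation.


163 = 10100011
25 = 00011001
134 = 10000110
173 = 10101101
Binary: 10100011.00011001.10000110.10101101


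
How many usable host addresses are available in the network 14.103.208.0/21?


Host bits = 32 - 21 = 11
Total addresses = 2^11 = 2048
Usable = total - 2 (network and broadcast)
Usable hosts: 2046


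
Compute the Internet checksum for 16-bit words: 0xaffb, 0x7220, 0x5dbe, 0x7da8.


Sum all words (with carry folding):
+ 0xaffb = 0xaffb
+ 0x7220 = 0x221c
+ 0x5dbe = 0x7fda
+ 0x7da8 = 0xfd82
One's complement: ~0xfd82
Checksum = 0x027d


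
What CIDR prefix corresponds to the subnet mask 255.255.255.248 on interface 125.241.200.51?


Binary: 11111111.11111111.11111111.11111000
Count leading 1s
Prefix: /29


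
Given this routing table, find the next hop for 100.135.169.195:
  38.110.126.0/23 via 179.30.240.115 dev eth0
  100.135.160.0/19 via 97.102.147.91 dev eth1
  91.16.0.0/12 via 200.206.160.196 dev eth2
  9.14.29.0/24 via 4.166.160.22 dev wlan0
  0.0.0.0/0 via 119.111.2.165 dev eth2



Longest prefix match for 100.135.169.195:
  /23 38.110.126.0: no
  /19 100.135.160.0: MATCH
  /12 91.16.0.0: no
  /24 9.14.29.0: no
  /0 0.0.0.0: MATCH
Selected: next-hop 97.102.147.91 via eth1 (matched /19)


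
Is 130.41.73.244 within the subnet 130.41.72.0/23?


Subnet network: 130.41.72.0
Test IP AND mask: 130.41.72.0
Yes, 130.41.73.244 is in 130.41.72.0/23


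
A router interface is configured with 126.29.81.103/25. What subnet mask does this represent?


/25 means 25 network bits, 7 host bits
Binary: 11111111111111111111111110000000
Mask: 255.255.255.128


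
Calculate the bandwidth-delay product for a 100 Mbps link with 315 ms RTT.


BDP = bandwidth * RTT
= 100 Mbps * 315 ms
= 100 * 1e6 * 315 / 1000 bits
= 31500000 bits
= 3937500 bytes
= 3845.2148 KB
BDP = 31500000 bits (3937500 bytes)


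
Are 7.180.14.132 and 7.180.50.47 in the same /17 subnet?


Mask: 255.255.128.0
7.180.14.132 AND mask = 7.180.0.0
7.180.50.47 AND mask = 7.180.0.0
Yes, same subnet (7.180.0.0)


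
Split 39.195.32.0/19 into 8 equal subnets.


New prefix = 19 + 3 = 22
Each subnet has 1024 addresses
  39.195.32.0/22
  39.195.36.0/22
  39.195.40.0/22
  39.195.44.0/22
  39.195.48.0/22
  39.195.52.0/22
  39.195.56.0/22
  39.195.60.0/22
Subnets: 39.195.32.0/22, 39.195.36.0/22, 39.195.40.0/22, 39.195.44.0/22, 39.195.48.0/22, 39.195.52.0/22, 39.195.56.0/22, 39.195.60.0/22


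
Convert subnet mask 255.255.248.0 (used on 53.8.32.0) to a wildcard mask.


Subnet mask: 255.255.248.0
Wildcard = 255.255.255.255 - subnet mask
255 - 255 = 0
255 - 255 = 0
255 - 248 = 7
255 - 0 = 255
Wildcard: 0.0.7.255


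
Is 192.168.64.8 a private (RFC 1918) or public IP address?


RFC 1918 private ranges:
  10.0.0.0/8 (10.0.0.0 - 10.255.255.255)
  172.16.0.0/12 (172.16.0.0 - 172.31.255.255)
  192.168.0.0/16 (192.168.0.0 - 192.168.255.255)
Private (in 192.168.0.0/16)


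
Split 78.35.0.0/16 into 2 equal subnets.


New prefix = 16 + 1 = 17
Each subnet has 32768 addresses
  78.35.0.0/17
  78.35.128.0/17
Subnets: 78.35.0.0/17, 78.35.128.0/17


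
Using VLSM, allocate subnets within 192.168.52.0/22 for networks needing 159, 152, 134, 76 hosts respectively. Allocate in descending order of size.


159 hosts -> /24 (254 usable): 192.168.52.0/24
152 hosts -> /24 (254 usable): 192.168.53.0/24
134 hosts -> /24 (254 usable): 192.168.54.0/24
76 hosts -> /25 (126 usable): 192.168.55.0/25
Allocation: 192.168.52.0/24 (159 hosts, 254 usable); 192.168.53.0/24 (152 hosts, 254 usable); 192.168.54.0/24 (134 hosts, 254 usable); 192.168.55.0/25 (76 hosts, 126 usable)


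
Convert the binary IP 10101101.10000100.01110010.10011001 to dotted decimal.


10101101 = 173
10000100 = 132
01110010 = 114
10011001 = 153
IP: 173.132.114.153


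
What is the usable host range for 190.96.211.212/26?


Network: 190.96.211.192
Broadcast: 190.96.211.255
First usable = network + 1
Last usable = broadcast - 1
Range: 190.96.211.193 to 190.96.211.254


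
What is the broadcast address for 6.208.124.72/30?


Network: 6.208.124.72/30
Host bits = 2
Set all host bits to 1:
Broadcast: 6.208.124.75


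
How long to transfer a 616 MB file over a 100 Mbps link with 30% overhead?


Effective throughput = 100 * (1 - 30/100) = 70 Mbps
File size in Mb = 616 * 8 = 4928 Mb
Time = 4928 / 70
Time = 70.4 seconds


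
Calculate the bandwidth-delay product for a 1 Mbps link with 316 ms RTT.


BDP = bandwidth * RTT
= 1 Mbps * 316 ms
= 1 * 1e6 * 316 / 1000 bits
= 316000 bits
= 39500 bytes
= 38.5742 KB
BDP = 316000 bits (39500 bytes)


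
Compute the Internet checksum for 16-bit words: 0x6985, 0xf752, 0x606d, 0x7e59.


Sum all words (with carry folding):
+ 0x6985 = 0x6985
+ 0xf752 = 0x60d8
+ 0x606d = 0xc145
+ 0x7e59 = 0x3f9f
One's complement: ~0x3f9f
Checksum = 0xc060


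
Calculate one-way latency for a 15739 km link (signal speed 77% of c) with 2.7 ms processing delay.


Speed = 0.77 * 3e5 km/s = 231000 km/s
Propagation delay = 15739 / 231000 = 0.0681 s = 68.1342 ms
Processing delay = 2.7 ms
Total one-way latency = 70.8342 ms


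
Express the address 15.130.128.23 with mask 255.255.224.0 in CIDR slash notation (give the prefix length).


Binary: 11111111.11111111.11100000.00000000
Count leading 1s
Prefix: /19


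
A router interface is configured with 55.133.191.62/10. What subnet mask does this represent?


/10 means 10 network bits, 22 host bits
Binary: 11111111110000000000000000000000
Mask: 255.192.0.0


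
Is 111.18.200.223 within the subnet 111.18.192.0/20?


Subnet network: 111.18.192.0
Test IP AND mask: 111.18.192.0
Yes, 111.18.200.223 is in 111.18.192.0/20


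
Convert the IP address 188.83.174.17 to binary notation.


188 = 10111100
83 = 01010011
174 = 10101110
17 = 00010001
Binary: 10111100.01010011.10101110.00010001


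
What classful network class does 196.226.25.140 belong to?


First octet: 196
Binary: 11000100
110xxxxx -> Class C (192-223)
Class C, default mask 255.255.255.0 (/24)


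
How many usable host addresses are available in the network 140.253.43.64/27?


Host bits = 32 - 27 = 5
Total addresses = 2^5 = 32
Usable = total - 2 (network and broadcast)
Usable hosts: 30


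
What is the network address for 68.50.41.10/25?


IP:   01000100.00110010.00101001.00001010
Mask: 11111111.11111111.11111111.10000000
AND operation:
Net:  01000100.00110010.00101001.00000000
Network: 68.50.41.0/25


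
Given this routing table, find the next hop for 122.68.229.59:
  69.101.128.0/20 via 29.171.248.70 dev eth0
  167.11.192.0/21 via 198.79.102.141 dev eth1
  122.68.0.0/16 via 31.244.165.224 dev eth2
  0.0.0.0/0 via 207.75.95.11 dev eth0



Longest prefix match for 122.68.229.59:
  /20 69.101.128.0: no
  /21 167.11.192.0: no
  /16 122.68.0.0: MATCH
  /0 0.0.0.0: MATCH
Selected: next-hop 31.244.165.224 via eth2 (matched /16)


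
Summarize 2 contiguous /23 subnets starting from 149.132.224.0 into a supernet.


Original prefix: /23
Number of subnets: 2 = 2^1
New prefix = 23 - 1 = 22
Supernet: 149.132.224.0/22


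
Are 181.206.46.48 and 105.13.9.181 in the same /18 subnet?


Mask: 255.255.192.0
181.206.46.48 AND mask = 181.206.0.0
105.13.9.181 AND mask = 105.13.0.0
No, different subnets (181.206.0.0 vs 105.13.0.0)


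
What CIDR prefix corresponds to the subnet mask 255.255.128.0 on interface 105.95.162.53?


Binary: 11111111.11111111.10000000.00000000
Count leading 1s
Prefix: /17


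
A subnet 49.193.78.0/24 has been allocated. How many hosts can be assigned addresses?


Host bits = 32 - 24 = 8
Total addresses = 2^8 = 256
Usable = total - 2 (network and broadcast)
Usable hosts: 254


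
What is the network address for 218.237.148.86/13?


IP:   11011010.11101101.10010100.01010110
Mask: 11111111.11111000.00000000.00000000
AND operation:
Net:  11011010.11101000.00000000.00000000
Network: 218.232.0.0/13


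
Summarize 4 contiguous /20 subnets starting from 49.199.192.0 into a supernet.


Original prefix: /20
Number of subnets: 4 = 2^2
New prefix = 20 - 2 = 18
Supernet: 49.199.192.0/18


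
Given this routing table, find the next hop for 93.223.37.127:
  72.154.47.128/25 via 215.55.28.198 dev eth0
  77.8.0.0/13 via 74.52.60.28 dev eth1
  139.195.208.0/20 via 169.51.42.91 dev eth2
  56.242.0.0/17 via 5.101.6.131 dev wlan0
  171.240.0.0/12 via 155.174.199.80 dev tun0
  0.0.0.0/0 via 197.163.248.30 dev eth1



Longest prefix match for 93.223.37.127:
  /25 72.154.47.128: no
  /13 77.8.0.0: no
  /20 139.195.208.0: no
  /17 56.242.0.0: no
  /12 171.240.0.0: no
  /0 0.0.0.0: MATCH
Selected: next-hop 197.163.248.30 via eth1 (matched /0)


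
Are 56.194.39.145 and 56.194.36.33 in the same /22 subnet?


Mask: 255.255.252.0
56.194.39.145 AND mask = 56.194.36.0
56.194.36.33 AND mask = 56.194.36.0
Yes, same subnet (56.194.36.0)


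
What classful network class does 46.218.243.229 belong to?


First octet: 46
Binary: 00101110
0xxxxxxx -> Class A (1-126)
Class A, default mask 255.0.0.0 (/8)


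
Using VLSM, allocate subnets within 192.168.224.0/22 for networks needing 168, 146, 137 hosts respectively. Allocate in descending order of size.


168 hosts -> /24 (254 usable): 192.168.224.0/24
146 hosts -> /24 (254 usable): 192.168.225.0/24
137 hosts -> /24 (254 usable): 192.168.226.0/24
Allocation: 192.168.224.0/24 (168 hosts, 254 usable); 192.168.225.0/24 (146 hosts, 254 usable); 192.168.226.0/24 (137 hosts, 254 usable)


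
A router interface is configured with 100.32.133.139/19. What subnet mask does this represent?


/19 means 19 network bits, 13 host bits
Binary: 11111111111111111110000000000000
Mask: 255.255.224.0


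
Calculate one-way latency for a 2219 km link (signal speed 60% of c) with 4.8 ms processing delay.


Speed = 0.6 * 3e5 km/s = 180000 km/s
Propagation delay = 2219 / 180000 = 0.0123 s = 12.3278 ms
Processing delay = 4.8 ms
Total one-way latency = 17.1278 ms


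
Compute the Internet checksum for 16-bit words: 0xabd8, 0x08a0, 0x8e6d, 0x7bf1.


Sum all words (with carry folding):
+ 0xabd8 = 0xabd8
+ 0x08a0 = 0xb478
+ 0x8e6d = 0x42e6
+ 0x7bf1 = 0xbed7
One's complement: ~0xbed7
Checksum = 0x4128


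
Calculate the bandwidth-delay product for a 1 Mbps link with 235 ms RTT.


BDP = bandwidth * RTT
= 1 Mbps * 235 ms
= 1 * 1e6 * 235 / 1000 bits
= 235000 bits
= 29375 bytes
= 28.6865 KB
BDP = 235000 bits (29375 bytes)


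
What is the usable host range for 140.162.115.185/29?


Network: 140.162.115.184
Broadcast: 140.162.115.191
First usable = network + 1
Last usable = broadcast - 1
Range: 140.162.115.185 to 140.162.115.190


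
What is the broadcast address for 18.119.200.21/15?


Network: 18.118.0.0/15
Host bits = 17
Set all host bits to 1:
Broadcast: 18.119.255.255


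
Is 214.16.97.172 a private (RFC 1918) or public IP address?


RFC 1918 private ranges:
  10.0.0.0/8 (10.0.0.0 - 10.255.255.255)
  172.16.0.0/12 (172.16.0.0 - 172.31.255.255)
  192.168.0.0/16 (192.168.0.0 - 192.168.255.255)
Public (not in any RFC 1918 range)


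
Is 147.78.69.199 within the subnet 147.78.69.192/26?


Subnet network: 147.78.69.192
Test IP AND mask: 147.78.69.192
Yes, 147.78.69.199 is in 147.78.69.192/26


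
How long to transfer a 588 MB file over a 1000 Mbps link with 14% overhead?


Effective throughput = 1000 * (1 - 14/100) = 860 Mbps
File size in Mb = 588 * 8 = 4704 Mb
Time = 4704 / 860
Time = 5.4698 seconds


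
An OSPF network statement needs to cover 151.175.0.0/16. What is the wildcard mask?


Subnet mask: 255.255.0.0
Wildcard = 255.255.255.255 - subnet mask
255 - 255 = 0
255 - 255 = 0
255 - 0 = 255
255 - 0 = 255
Wildcard: 0.0.255.255


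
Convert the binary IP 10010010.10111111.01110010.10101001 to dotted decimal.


10010010 = 146
10111111 = 191
01110010 = 114
10101001 = 169
IP: 146.191.114.169


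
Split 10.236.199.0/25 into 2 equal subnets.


New prefix = 25 + 1 = 26
Each subnet has 64 addresses
  10.236.199.0/26
  10.236.199.64/26
Subnets: 10.236.199.0/26, 10.236.199.64/26


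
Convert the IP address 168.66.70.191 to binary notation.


168 = 10101000
66 = 01000010
70 = 01000110
191 = 10111111
Binary: 10101000.01000010.01000110.10111111


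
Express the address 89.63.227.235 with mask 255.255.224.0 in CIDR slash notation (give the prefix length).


Binary: 11111111.11111111.11100000.00000000
Count leading 1s
Prefix: /19


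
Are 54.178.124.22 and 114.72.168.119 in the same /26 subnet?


Mask: 255.255.255.192
54.178.124.22 AND mask = 54.178.124.0
114.72.168.119 AND mask = 114.72.168.64
No, different subnets (54.178.124.0 vs 114.72.168.64)


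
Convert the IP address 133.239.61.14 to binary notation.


133 = 10000101
239 = 11101111
61 = 00111101
14 = 00001110
Binary: 10000101.11101111.00111101.00001110


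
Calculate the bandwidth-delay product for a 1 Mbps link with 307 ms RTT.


BDP = bandwidth * RTT
= 1 Mbps * 307 ms
= 1 * 1e6 * 307 / 1000 bits
= 307000 bits
= 38375 bytes
= 37.4756 KB
BDP = 307000 bits (38375 bytes)


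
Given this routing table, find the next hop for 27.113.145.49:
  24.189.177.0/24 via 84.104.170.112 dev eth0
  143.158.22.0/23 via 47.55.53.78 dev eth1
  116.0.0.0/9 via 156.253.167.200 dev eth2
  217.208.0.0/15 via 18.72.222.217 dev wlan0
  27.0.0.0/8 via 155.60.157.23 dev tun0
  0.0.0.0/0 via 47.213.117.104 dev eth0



Longest prefix match for 27.113.145.49:
  /24 24.189.177.0: no
  /23 143.158.22.0: no
  /9 116.0.0.0: no
  /15 217.208.0.0: no
  /8 27.0.0.0: MATCH
  /0 0.0.0.0: MATCH
Selected: next-hop 155.60.157.23 via tun0 (matched /8)


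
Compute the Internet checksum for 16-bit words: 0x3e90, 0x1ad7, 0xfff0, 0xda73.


Sum all words (with carry folding):
+ 0x3e90 = 0x3e90
+ 0x1ad7 = 0x5967
+ 0xfff0 = 0x5958
+ 0xda73 = 0x33cc
One's complement: ~0x33cc
Checksum = 0xcc33


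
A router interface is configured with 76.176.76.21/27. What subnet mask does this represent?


/27 means 27 network bits, 5 host bits
Binary: 11111111111111111111111111100000
Mask: 255.255.255.224


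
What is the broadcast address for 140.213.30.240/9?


Network: 140.128.0.0/9
Host bits = 23
Set all host bits to 1:
Broadcast: 140.255.255.255


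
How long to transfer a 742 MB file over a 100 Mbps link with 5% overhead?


Effective throughput = 100 * (1 - 5/100) = 95 Mbps
File size in Mb = 742 * 8 = 5936 Mb
Time = 5936 / 95
Time = 62.4842 seconds


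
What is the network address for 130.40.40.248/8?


IP:   10000010.00101000.00101000.11111000
Mask: 11111111.00000000.00000000.00000000
AND operation:
Net:  10000010.00000000.00000000.00000000
Network: 130.0.0.0/8


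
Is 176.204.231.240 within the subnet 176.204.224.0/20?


Subnet network: 176.204.224.0
Test IP AND mask: 176.204.224.0
Yes, 176.204.231.240 is in 176.204.224.0/20


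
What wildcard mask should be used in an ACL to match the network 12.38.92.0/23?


Subnet mask: 255.255.254.0
Wildcard = 255.255.255.255 - subnet mask
255 - 255 = 0
255 - 255 = 0
255 - 254 = 1
255 - 0 = 255
Wildcard: 0.0.1.255


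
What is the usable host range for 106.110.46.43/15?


Network: 106.110.0.0
Broadcast: 106.111.255.255
First usable = network + 1
Last usable = broadcast - 1
Range: 106.110.0.1 to 106.111.255.254


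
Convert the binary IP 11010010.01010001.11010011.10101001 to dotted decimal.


11010010 = 210
01010001 = 81
11010011 = 211
10101001 = 169
IP: 210.81.211.169


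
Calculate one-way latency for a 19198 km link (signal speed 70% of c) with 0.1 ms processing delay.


Speed = 0.7 * 3e5 km/s = 210000 km/s
Propagation delay = 19198 / 210000 = 0.0914 s = 91.419 ms
Processing delay = 0.1 ms
Total one-way latency = 91.519 ms


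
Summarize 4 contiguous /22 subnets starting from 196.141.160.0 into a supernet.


Original prefix: /22
Number of subnets: 4 = 2^2
New prefix = 22 - 2 = 20
Supernet: 196.141.160.0/20


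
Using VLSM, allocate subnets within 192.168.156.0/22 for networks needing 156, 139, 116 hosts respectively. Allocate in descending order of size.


156 hosts -> /24 (254 usable): 192.168.156.0/24
139 hosts -> /24 (254 usable): 192.168.157.0/24
116 hosts -> /25 (126 usable): 192.168.158.0/25
Allocation: 192.168.156.0/24 (156 hosts, 254 usable); 192.168.157.0/24 (139 hosts, 254 usable); 192.168.158.0/25 (116 hosts, 126 usable)


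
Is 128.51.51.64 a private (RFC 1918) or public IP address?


RFC 1918 private ranges:
  10.0.0.0/8 (10.0.0.0 - 10.255.255.255)
  172.16.0.0/12 (172.16.0.0 - 172.31.255.255)
  192.168.0.0/16 (192.168.0.0 - 192.168.255.255)
Public (not in any RFC 1918 range)


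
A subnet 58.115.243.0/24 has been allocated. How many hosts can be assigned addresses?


Host bits = 32 - 24 = 8
Total addresses = 2^8 = 256
Usable = total - 2 (network and broadcast)
Usable hosts: 254


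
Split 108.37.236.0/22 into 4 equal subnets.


New prefix = 22 + 2 = 24
Each subnet has 256 addresses
  108.37.236.0/24
  108.37.237.0/24
  108.37.238.0/24
  108.37.239.0/24
Subnets: 108.37.236.0/24, 108.37.237.0/24, 108.37.238.0/24, 108.37.239.0/24


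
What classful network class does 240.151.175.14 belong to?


First octet: 240
Binary: 11110000
1111xxxx -> Class E (240-255)
Class E (reserved), default mask N/A


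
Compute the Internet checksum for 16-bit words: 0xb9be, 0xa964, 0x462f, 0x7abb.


Sum all words (with carry folding):
+ 0xb9be = 0xb9be
+ 0xa964 = 0x6323
+ 0x462f = 0xa952
+ 0x7abb = 0x240e
One's complement: ~0x240e
Checksum = 0xdbf1


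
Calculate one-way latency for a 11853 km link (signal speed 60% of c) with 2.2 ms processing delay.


Speed = 0.6 * 3e5 km/s = 180000 km/s
Propagation delay = 11853 / 180000 = 0.0659 s = 65.85 ms
Processing delay = 2.2 ms
Total one-way latency = 68.05 ms


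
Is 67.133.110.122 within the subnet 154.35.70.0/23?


Subnet network: 154.35.70.0
Test IP AND mask: 67.133.110.0
No, 67.133.110.122 is not in 154.35.70.0/23


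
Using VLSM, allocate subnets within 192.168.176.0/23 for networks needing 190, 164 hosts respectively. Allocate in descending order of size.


190 hosts -> /24 (254 usable): 192.168.176.0/24
164 hosts -> /24 (254 usable): 192.168.177.0/24
Allocation: 192.168.176.0/24 (190 hosts, 254 usable); 192.168.177.0/24 (164 hosts, 254 usable)


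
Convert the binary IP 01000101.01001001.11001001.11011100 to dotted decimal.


01000101 = 69
01001001 = 73
11001001 = 201
11011100 = 220
IP: 69.73.201.220


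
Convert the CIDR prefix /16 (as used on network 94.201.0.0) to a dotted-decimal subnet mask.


/16 means 16 network bits, 16 host bits
Binary: 11111111111111110000000000000000
Mask: 255.255.0.0


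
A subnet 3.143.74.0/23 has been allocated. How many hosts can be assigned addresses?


Host bits = 32 - 23 = 9
Total addresses = 2^9 = 512
Usable = total - 2 (network and broadcast)
Usable hosts: 510


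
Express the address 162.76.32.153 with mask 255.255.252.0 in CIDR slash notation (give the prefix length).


Binary: 11111111.11111111.11111100.00000000
Count leading 1s
Prefix: /22


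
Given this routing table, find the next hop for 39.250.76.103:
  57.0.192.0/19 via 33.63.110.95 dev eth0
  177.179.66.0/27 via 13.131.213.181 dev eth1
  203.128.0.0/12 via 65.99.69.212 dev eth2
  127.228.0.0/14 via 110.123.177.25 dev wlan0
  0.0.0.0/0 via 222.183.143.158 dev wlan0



Longest prefix match for 39.250.76.103:
  /19 57.0.192.0: no
  /27 177.179.66.0: no
  /12 203.128.0.0: no
  /14 127.228.0.0: no
  /0 0.0.0.0: MATCH
Selected: next-hop 222.183.143.158 via wlan0 (matched /0)


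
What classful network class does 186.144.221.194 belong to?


First octet: 186
Binary: 10111010
10xxxxxx -> Class B (128-191)
Class B, default mask 255.255.0.0 (/16)


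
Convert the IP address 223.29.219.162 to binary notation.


223 = 11011111
29 = 00011101
219 = 11011011
162 = 10100010
Binary: 11011111.00011101.11011011.10100010


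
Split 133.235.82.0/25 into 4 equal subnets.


New prefix = 25 + 2 = 27
Each subnet has 32 addresses
  133.235.82.0/27
  133.235.82.32/27
  133.235.82.64/27
  133.235.82.96/27
Subnets: 133.235.82.0/27, 133.235.82.32/27, 133.235.82.64/27, 133.235.82.96/27


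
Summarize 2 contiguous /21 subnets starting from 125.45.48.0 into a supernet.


Original prefix: /21
Number of subnets: 2 = 2^1
New prefix = 21 - 1 = 20
Supernet: 125.45.48.0/20


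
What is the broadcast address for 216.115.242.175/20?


Network: 216.115.240.0/20
Host bits = 12
Set all host bits to 1:
Broadcast: 216.115.255.255


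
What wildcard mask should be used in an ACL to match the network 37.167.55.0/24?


Subnet mask: 255.255.255.0
Wildcard = 255.255.255.255 - subnet mask
255 - 255 = 0
255 - 255 = 0
255 - 255 = 0
255 - 0 = 255
Wildcard: 0.0.0.255


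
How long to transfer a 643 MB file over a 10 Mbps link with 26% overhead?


Effective throughput = 10 * (1 - 26/100) = 7.4 Mbps
File size in Mb = 643 * 8 = 5144 Mb
Time = 5144 / 7.4
Time = 695.1351 seconds


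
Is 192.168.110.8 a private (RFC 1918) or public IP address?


RFC 1918 private ranges:
  10.0.0.0/8 (10.0.0.0 - 10.255.255.255)
  172.16.0.0/12 (172.16.0.0 - 172.31.255.255)
  192.168.0.0/16 (192.168.0.0 - 192.168.255.255)
Private (in 192.168.0.0/16)


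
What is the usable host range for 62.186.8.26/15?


Network: 62.186.0.0
Broadcast: 62.187.255.255
First usable = network + 1
Last usable = broadcast - 1
Range: 62.186.0.1 to 62.187.255.254


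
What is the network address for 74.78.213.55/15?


IP:   01001010.01001110.11010101.00110111
Mask: 11111111.11111110.00000000.00000000
AND operation:
Net:  01001010.01001110.00000000.00000000
Network: 74.78.0.0/15


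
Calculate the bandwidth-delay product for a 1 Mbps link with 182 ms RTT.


BDP = bandwidth * RTT
= 1 Mbps * 182 ms
= 1 * 1e6 * 182 / 1000 bits
= 182000 bits
= 22750 bytes
= 22.2168 KB
BDP = 182000 bits (22750 bytes)


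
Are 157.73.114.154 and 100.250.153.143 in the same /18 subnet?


Mask: 255.255.192.0
157.73.114.154 AND mask = 157.73.64.0
100.250.153.143 AND mask = 100.250.128.0
No, different subnets (157.73.64.0 vs 100.250.128.0)


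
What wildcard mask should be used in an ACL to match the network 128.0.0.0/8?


Subnet mask: 255.0.0.0
Wildcard = 255.255.255.255 - subnet mask
255 - 255 = 0
255 - 0 = 255
255 - 0 = 255
255 - 0 = 255
Wildcard: 0.255.255.255


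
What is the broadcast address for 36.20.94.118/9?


Network: 36.0.0.0/9
Host bits = 23
Set all host bits to 1:
Broadcast: 36.127.255.255


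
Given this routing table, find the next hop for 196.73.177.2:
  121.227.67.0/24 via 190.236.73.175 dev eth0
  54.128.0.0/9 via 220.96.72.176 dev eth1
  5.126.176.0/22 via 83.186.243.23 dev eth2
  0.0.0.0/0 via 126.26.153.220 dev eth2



Longest prefix match for 196.73.177.2:
  /24 121.227.67.0: no
  /9 54.128.0.0: no
  /22 5.126.176.0: no
  /0 0.0.0.0: MATCH
Selected: next-hop 126.26.153.220 via eth2 (matched /0)


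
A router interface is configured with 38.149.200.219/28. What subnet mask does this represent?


/28 means 28 network bits, 4 host bits
Binary: 11111111111111111111111111110000
Mask: 255.255.255.240


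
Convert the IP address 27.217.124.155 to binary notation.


27 = 00011011
217 = 11011001
124 = 01111100
155 = 10011011
Binary: 00011011.11011001.01111100.10011011


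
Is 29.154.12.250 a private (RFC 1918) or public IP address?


RFC 1918 private ranges:
  10.0.0.0/8 (10.0.0.0 - 10.255.255.255)
  172.16.0.0/12 (172.16.0.0 - 172.31.255.255)
  192.168.0.0/16 (192.168.0.0 - 192.168.255.255)
Public (not in any RFC 1918 range)


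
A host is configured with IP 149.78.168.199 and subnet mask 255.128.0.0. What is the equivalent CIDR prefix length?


Binary: 11111111.10000000.00000000.00000000
Count leading 1s
Prefix: /9


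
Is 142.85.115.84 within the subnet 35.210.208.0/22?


Subnet network: 35.210.208.0
Test IP AND mask: 142.85.112.0
No, 142.85.115.84 is not in 35.210.208.0/22


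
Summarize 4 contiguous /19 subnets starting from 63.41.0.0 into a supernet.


Original prefix: /19
Number of subnets: 4 = 2^2
New prefix = 19 - 2 = 17
Supernet: 63.41.0.0/17


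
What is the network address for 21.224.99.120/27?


IP:   00010101.11100000.01100011.01111000
Mask: 11111111.11111111.11111111.11100000
AND operation:
Net:  00010101.11100000.01100011.01100000
Network: 21.224.99.96/27


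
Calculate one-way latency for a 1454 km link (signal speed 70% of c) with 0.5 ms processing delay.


Speed = 0.7 * 3e5 km/s = 210000 km/s
Propagation delay = 1454 / 210000 = 0.0069 s = 6.9238 ms
Processing delay = 0.5 ms
Total one-way latency = 7.4238 ms


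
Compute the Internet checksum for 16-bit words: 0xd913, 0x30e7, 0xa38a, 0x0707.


Sum all words (with carry folding):
+ 0xd913 = 0xd913
+ 0x30e7 = 0x09fb
+ 0xa38a = 0xad85
+ 0x0707 = 0xb48c
One's complement: ~0xb48c
Checksum = 0x4b73


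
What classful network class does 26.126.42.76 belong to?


First octet: 26
Binary: 00011010
0xxxxxxx -> Class A (1-126)
Class A, default mask 255.0.0.0 (/8)


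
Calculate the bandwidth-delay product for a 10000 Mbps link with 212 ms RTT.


BDP = bandwidth * RTT
= 10000 Mbps * 212 ms
= 10000 * 1e6 * 212 / 1000 bits
= 2120000000 bits
= 265000000 bytes
= 258789.0625 KB
BDP = 2120000000 bits (265000000 bytes)


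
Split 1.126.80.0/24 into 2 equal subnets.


New prefix = 24 + 1 = 25
Each subnet has 128 addresses
  1.126.80.0/25
  1.126.80.128/25
Subnets: 1.126.80.0/25, 1.126.80.128/25


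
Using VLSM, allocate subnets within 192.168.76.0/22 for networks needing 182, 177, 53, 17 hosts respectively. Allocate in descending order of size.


182 hosts -> /24 (254 usable): 192.168.76.0/24
177 hosts -> /24 (254 usable): 192.168.77.0/24
53 hosts -> /26 (62 usable): 192.168.78.0/26
17 hosts -> /27 (30 usable): 192.168.78.64/27
Allocation: 192.168.76.0/24 (182 hosts, 254 usable); 192.168.77.0/24 (177 hosts, 254 usable); 192.168.78.0/26 (53 hosts, 62 usable); 192.168.78.64/27 (17 hosts, 30 usable)


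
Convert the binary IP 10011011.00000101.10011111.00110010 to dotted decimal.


10011011 = 155
00000101 = 5
10011111 = 159
00110010 = 50
IP: 155.5.159.50


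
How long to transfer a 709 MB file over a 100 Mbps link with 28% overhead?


Effective throughput = 100 * (1 - 28/100) = 72 Mbps
File size in Mb = 709 * 8 = 5672 Mb
Time = 5672 / 72
Time = 78.7778 seconds


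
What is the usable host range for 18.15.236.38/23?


Network: 18.15.236.0
Broadcast: 18.15.237.255
First usable = network + 1
Last usable = broadcast - 1
Range: 18.15.236.1 to 18.15.237.254


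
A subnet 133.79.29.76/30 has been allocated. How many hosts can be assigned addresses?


Host bits = 32 - 30 = 2
Total addresses = 2^2 = 4
Usable = total - 2 (network and broadcast)
Usable hosts: 2


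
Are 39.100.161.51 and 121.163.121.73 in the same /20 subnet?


Mask: 255.255.240.0
39.100.161.51 AND mask = 39.100.160.0
121.163.121.73 AND mask = 121.163.112.0
No, different subnets (39.100.160.0 vs 121.163.112.0)


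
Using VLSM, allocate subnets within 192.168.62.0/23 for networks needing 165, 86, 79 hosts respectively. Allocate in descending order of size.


165 hosts -> /24 (254 usable): 192.168.62.0/24
86 hosts -> /25 (126 usable): 192.168.63.0/25
79 hosts -> /25 (126 usable): 192.168.63.128/25
Allocation: 192.168.62.0/24 (165 hosts, 254 usable); 192.168.63.0/25 (86 hosts, 126 usable); 192.168.63.128/25 (79 hosts, 126 usable)


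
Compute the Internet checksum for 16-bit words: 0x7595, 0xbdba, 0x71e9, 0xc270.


Sum all words (with carry folding):
+ 0x7595 = 0x7595
+ 0xbdba = 0x3350
+ 0x71e9 = 0xa539
+ 0xc270 = 0x67aa
One's complement: ~0x67aa
Checksum = 0x9855


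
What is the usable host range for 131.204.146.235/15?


Network: 131.204.0.0
Broadcast: 131.205.255.255
First usable = network + 1
Last usable = broadcast - 1
Range: 131.204.0.1 to 131.205.255.254


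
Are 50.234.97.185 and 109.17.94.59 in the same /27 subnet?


Mask: 255.255.255.224
50.234.97.185 AND mask = 50.234.97.160
109.17.94.59 AND mask = 109.17.94.32
No, different subnets (50.234.97.160 vs 109.17.94.32)


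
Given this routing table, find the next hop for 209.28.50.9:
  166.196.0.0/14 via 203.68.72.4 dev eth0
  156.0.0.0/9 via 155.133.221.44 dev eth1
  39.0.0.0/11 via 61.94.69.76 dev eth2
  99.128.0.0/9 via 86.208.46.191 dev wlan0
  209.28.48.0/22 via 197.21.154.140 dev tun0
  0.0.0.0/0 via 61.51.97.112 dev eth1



Longest prefix match for 209.28.50.9:
  /14 166.196.0.0: no
  /9 156.0.0.0: no
  /11 39.0.0.0: no
  /9 99.128.0.0: no
  /22 209.28.48.0: MATCH
  /0 0.0.0.0: MATCH
Selected: next-hop 197.21.154.140 via tun0 (matched /22)


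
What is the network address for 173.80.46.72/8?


IP:   10101101.01010000.00101110.01001000
Mask: 11111111.00000000.00000000.00000000
AND operation:
Net:  10101101.00000000.00000000.00000000
Network: 173.0.0.0/8
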